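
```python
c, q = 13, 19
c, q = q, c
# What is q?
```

Trace:
`c, q = 13, 19` → c = 13; q = 19
`c, q = q, c` → c = 19; q = 13
So q = 13

Answer: 13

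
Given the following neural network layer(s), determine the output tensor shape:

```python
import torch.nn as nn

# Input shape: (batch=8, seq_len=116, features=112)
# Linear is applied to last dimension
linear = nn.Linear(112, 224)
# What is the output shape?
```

Input: (8, 116, 112) -> Output: (8, 116, 224)

Answer: (8, 116, 224)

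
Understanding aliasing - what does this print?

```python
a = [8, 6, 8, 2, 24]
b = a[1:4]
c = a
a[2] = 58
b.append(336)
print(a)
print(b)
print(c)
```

Key concept: slice vs alias.
Step by step:
`a = [8, 6, 8, 2, 24]` → a = [8, 6, 8, 2, 24]
`b = a[1:4]` → b = [6, 8, 2]
`c = a` → c = [8, 6, 8, 2, 24] (same object as a)
`a[2] = 58` → a = [8, 6, 58, 2, 24] (same object as c); c = [8, 6, 58, 2, 24] (same object as a)
`b.append(336)` → b = [6, 8, 2, 336]
`print(a)` → prints [8, 6, 58, 2, 24]
`print(b)` → prints [6, 8, 2, 336]
`print(c)` → prints [8, 6, 58, 2, 24]

Answer:
[8, 6, 58, 2, 24]
[6, 8, 2, 336]
[8, 6, 58, 2, 24]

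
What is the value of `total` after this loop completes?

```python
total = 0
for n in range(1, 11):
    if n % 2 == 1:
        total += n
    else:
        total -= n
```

Add odd, subtract even
`total` takes the values: 0 → 1 → -1 → 2 → -2 → 3 → -3 → 4 → -4 → 5 → -5

Answer: -5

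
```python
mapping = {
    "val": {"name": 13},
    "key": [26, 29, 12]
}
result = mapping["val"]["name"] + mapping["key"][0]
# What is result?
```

Trace:
`mapping = { ...` → mapping = {'val': {'name': 13}, 'key': [26, 29, 12]}
`result = mapping["val"]["name"] + mapping["key"][0]` → result = 39
So result = 39

Answer: 39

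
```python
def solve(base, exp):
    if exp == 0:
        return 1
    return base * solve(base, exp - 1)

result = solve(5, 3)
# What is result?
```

solve(5, 3) = 5 * 5 * 5 = 125

Answer: 125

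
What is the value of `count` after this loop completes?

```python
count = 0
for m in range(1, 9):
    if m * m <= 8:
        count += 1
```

Count numbers where m² ≤ 8
`count` takes the values: 0 → 1 → 2

Answer: 2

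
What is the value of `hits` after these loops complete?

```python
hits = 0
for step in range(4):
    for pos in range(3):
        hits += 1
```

4 * 3 = 12
`hits` takes the values: 0 → 1 → 2 → 3 → 4 → 5 → 6 → 7 → 8 → 9 → 10 → 11 → 12

Answer: 12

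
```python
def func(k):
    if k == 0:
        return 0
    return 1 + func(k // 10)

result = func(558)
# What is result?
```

Count of digits of 558: 3

Answer: 3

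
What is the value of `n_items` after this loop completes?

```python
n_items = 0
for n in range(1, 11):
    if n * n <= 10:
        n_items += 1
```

Count numbers where n² ≤ 10
`n_items` takes the values: 0 → 1 → 2 → 3

Answer: 3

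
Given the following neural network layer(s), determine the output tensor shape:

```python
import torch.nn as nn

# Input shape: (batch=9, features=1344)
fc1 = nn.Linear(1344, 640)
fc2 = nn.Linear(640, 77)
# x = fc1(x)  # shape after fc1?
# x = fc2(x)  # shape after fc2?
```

Input: (9, 1344) -> after fc1: (9, 640) -> Output: (9, 77)

Answer: (9, 77)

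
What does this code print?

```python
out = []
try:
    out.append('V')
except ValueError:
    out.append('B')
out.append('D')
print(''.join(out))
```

Execution trace: 'V' (try body, no exception) → 'D' (after the try/except). Output: VD

Answer: VD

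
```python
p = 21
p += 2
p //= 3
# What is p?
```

Trace:
`p = 21` → p = 21
`p += 2` → p = 23
`p //= 3` → p = 7
So p = 7

Answer: 7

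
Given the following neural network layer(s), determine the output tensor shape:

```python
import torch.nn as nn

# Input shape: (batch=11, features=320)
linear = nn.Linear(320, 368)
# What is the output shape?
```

Input: (11, 320) -> Output: (11, 368)

Answer: (11, 368)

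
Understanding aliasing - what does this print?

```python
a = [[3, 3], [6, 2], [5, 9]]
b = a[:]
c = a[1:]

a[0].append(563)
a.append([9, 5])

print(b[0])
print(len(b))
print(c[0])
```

Key concept: slice with nested mutation.
Step by step:
`a = [[3, 3], [6, 2], [5, 9]]` → a = [[3, 3], [6, 2], [5, 9]]
`b = a[:]` → b = [[3, 3], [6, 2], [5, 9]]
`c = a[1:]` → c = [[6, 2], [5, 9]]
`a[0].append(563)` → a = [[3, 3, 563], [6, 2], [5, 9]]; b = [[3, 3, 563], [6, 2], [5, 9]]
`a.append([9, 5])` → a = [[3, 3, 563], [6, 2], [5, 9], [9, 5]]
`print(b[0])` → prints [3, 3, 563]
`print(len(b))` → prints 3
`print(c[0])` → prints [6, 2]

Answer:
[3, 3, 563]
3
[6, 2]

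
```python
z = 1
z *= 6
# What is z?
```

Trace:
`z = 1` → z = 1
`z *= 6` → z = 6
So z = 6

Answer: 6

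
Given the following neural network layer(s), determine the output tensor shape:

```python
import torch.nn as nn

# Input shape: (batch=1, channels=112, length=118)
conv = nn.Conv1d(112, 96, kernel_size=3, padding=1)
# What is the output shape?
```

Input: (1, 112, 118) -> Output: (1, 96, 118)

Answer: (1, 96, 118)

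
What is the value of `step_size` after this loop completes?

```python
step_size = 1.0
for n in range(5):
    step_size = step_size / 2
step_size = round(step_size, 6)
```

Halving LR 5 times: 1 / 2^5
`step_size` takes the values: 1.0 → 0.5 → 0.25 → 0.125 → 0.0625 → 0.03125

Answer: 0.03125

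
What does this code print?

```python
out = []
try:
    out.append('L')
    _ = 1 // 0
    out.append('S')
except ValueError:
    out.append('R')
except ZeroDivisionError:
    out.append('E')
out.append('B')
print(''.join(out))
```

Execution trace: 'L' (try body) → 'E' (except ZeroDivisionError) → 'B' (after the try/except). Output: LEB

Answer: LEB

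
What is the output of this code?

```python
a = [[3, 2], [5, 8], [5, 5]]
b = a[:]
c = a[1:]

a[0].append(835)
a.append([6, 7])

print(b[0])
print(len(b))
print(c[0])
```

Key concept: slice with nested mutation.
Step by step:
`a = [[3, 2], [5, 8], [5, 5]]` → a = [[3, 2], [5, 8], [5, 5]]
`b = a[:]` → b = [[3, 2], [5, 8], [5, 5]]
`c = a[1:]` → c = [[5, 8], [5, 5]]
`a[0].append(835)` → a = [[3, 2, 835], [5, 8], [5, 5]]; b = [[3, 2, 835], [5, 8], [5, 5]]
`a.append([6, 7])` → a = [[3, 2, 835], [5, 8], [5, 5], [6, 7]]
`print(b[0])` → prints [3, 2, 835]
`print(len(b))` → prints 3
`print(c[0])` → prints [5, 8]

Answer:
[3, 2, 835]
3
[5, 8]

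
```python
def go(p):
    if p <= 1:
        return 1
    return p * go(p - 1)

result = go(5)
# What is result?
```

go(5) = 5 * 4 * 3 * 2 * 1 = 120

Answer: 120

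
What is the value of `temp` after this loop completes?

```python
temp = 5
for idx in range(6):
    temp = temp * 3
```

Multiply by 3, 6 times: 5 * 3^6 = 3645
`temp` takes the values: 5 → 15 → 45 → 135 → 405 → 1215 → 3645

Answer: 3645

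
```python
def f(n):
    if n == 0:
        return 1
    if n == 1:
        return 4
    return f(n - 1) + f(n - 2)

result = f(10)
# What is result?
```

Build up from base cases: f(0)=1, f(1)=4, f(2)=5, f(3)=9, f(4)=14, f(5)=23, f(6)=37, ..., f(10)=254

Answer: 254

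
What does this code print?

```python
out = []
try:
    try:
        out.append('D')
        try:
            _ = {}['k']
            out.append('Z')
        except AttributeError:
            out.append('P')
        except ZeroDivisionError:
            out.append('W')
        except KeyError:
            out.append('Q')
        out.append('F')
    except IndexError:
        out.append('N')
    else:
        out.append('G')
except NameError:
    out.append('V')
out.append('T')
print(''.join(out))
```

Execution trace: 'D' (try body) → 'Q' (inner except KeyError) → 'F' (try body, no exception) → 'G' (else) → 'T' (after the try/except). Output: DQFGT

Answer: DQFGT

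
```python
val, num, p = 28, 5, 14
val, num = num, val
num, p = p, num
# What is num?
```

Trace:
`val, num, p = 28, 5, 14` → val = 28; num = 5; p = 14
`val, num = num, val` → val = 5; num = 28
`num, p = p, num` → num = 14; p = 28
So num = 14

Answer: 14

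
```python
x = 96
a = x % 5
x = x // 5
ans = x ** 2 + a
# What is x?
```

Trace:
`x = 96` → x = 96
`a = x % 5` → a = 1
`x = x // 5` → x = 19
`ans = x ** 2 + a` → ans = 362
So x = 19

Answer: 19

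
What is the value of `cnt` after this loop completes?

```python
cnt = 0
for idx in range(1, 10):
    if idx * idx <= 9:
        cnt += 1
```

Count numbers where idx² ≤ 9
`cnt` takes the values: 0 → 1 → 2 → 3

Answer: 3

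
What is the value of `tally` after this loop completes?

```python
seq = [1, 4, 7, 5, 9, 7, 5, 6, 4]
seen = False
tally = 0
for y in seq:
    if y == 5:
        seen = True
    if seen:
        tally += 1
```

Count elements after first 5 in [1, 4, 7, 5, 9, 7, 5, 6, 4]
`tally` takes the values: 0 → 1 → 2 → 3 → 4 → 5 → 6

Answer: 6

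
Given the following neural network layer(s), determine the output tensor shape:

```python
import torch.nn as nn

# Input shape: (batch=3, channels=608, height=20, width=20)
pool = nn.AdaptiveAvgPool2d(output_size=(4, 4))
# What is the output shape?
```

Input: (3, 608, 20, 20) -> Output: (3, 608, 4, 4)

Answer: (3, 608, 4, 4)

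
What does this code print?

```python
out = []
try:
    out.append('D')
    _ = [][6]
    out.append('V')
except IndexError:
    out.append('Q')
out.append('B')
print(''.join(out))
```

Execution trace: 'D' (try body) → 'Q' (except IndexError) → 'B' (after the try/except). Output: DQB

Answer: DQB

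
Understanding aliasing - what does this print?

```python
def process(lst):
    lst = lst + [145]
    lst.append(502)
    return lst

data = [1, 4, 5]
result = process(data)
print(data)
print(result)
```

Key concept: rebinding parameter vs mutation.
Step by step:
`data = [1, 4, 5]` → data = [1, 4, 5]
`result = process(data)` → result = [1, 4, 5, 145, 502]
`print(data)` → prints [1, 4, 5]
`print(result)` → prints [1, 4, 5, 145, 502]

Answer:
[1, 4, 5]
[1, 4, 5, 145, 502]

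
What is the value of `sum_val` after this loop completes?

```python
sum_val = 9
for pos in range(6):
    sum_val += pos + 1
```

Start at 9, add 1 to 6 = 30
`sum_val` takes the values: 9 → 10 → 12 → 15 → 19 → 24 → 30

Answer: 30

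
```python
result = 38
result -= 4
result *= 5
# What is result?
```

Trace:
`result = 38` → result = 38
`result -= 4` → result = 34
`result *= 5` → result = 170
So result = 170

Answer: 170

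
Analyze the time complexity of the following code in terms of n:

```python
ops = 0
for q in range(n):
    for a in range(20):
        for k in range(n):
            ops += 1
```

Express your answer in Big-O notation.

Each loop level contributes: n × 1 × n. Multiplying the contributions gives O(n^2).

Answer: O(n^2)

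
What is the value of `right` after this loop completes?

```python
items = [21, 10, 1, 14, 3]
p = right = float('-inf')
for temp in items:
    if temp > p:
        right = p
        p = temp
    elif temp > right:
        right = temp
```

Second largest (with repeats) in [21, 10, 1, 14, 3]
`right` takes the values: -inf → 10 → 14

Answer: 14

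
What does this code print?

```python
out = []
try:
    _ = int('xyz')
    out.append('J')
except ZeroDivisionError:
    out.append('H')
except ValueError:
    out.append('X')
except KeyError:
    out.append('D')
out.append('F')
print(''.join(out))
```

Execution trace: 'X' (except ValueError) → 'F' (after the try/except). Output: XF

Answer: XF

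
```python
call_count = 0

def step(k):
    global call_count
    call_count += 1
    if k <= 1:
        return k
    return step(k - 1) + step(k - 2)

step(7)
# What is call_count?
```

Calls(k) = 1 + Calls(k-1) + Calls(k-2); Calls(0)=Calls(1)=1. For k=7 this gives 41.

Answer: 41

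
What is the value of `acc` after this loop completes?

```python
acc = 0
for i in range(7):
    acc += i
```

Sum of 0 to 6 = 21
`acc` takes the values: 0 → 1 → 3 → 6 → 10 → 15 → 21

Answer: 21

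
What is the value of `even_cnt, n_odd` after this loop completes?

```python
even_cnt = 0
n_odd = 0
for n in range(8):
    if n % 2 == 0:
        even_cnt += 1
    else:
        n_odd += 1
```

Count evens and odds in range(8)
`even_cnt, n_odd` takes the values: (0, 0) → (1, 0) → (1, 1) → (2, 1) → (2, 2) → (3, 2) → (3, 3) → (4, 3) → (4, 4)

Answer: 4, 4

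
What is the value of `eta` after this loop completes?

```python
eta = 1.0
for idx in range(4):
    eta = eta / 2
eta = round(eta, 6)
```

Halving LR 4 times: 1 / 2^4
`eta` takes the values: 1.0 → 0.5 → 0.25 → 0.125 → 0.0625

Answer: 0.0625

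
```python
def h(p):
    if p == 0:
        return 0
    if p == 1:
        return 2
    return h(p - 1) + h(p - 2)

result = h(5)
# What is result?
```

Build up from base cases: h(0)=0, h(1)=2, h(2)=2, h(3)=4, h(4)=6, h(5)=10

Answer: 10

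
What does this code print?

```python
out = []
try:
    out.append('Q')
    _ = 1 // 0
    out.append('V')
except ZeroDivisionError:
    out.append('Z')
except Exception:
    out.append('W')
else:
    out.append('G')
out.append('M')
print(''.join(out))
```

Execution trace: 'Q' (try body) → 'Z' (except ZeroDivisionError) → 'M' (after the try/except). Output: QZM

Answer: QZM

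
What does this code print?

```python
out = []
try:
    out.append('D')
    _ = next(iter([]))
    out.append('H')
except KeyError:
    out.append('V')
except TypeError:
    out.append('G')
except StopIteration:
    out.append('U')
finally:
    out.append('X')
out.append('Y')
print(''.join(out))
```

Execution trace: 'D' (try body) → 'U' (except StopIteration) → 'X' (finally) → 'Y' (after the try/except). Output: DUXY

Answer: DUXY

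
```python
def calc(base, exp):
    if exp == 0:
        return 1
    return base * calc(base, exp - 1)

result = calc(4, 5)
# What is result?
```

calc(4, 5) = 4 * 4 * 4 * 4 * 4 = 1024

Answer: 1024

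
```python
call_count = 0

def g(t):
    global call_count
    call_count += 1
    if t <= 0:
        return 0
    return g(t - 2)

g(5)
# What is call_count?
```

Linear recursion stepping by 2: 4 calls from t=5 down to ≤0.

Answer: 4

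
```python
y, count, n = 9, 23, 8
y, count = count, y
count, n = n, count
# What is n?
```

Trace:
`y, count, n = 9, 23, 8` → y = 9; count = 23; n = 8
`y, count = count, y` → y = 23; count = 9
`count, n = n, count` → count = 8; n = 9
So n = 9

Answer: 9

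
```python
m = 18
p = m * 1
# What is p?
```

Trace:
`m = 18` → m = 18
`p = m * 1` → p = 18
So p = 18

Answer: 18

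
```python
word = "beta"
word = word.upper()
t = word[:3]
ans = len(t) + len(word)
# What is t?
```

Trace:
`word = "beta"` → word = 'beta'
`word = word.upper()` → word = 'BETA'
`t = word[:3]` → t = 'BET'
`ans = len(t) + len(word)` → ans = 7
So t = 'BET'

Answer: 'BET'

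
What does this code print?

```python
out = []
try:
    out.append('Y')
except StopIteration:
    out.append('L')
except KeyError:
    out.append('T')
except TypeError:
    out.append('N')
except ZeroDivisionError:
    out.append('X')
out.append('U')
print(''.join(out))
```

Execution trace: 'Y' (try body, no exception) → 'U' (after the try/except). Output: YU

Answer: YU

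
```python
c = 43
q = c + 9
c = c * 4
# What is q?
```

Trace:
`c = 43` → c = 43
`q = c + 9` → q = 52
`c = c * 4` → c = 172
So q = 52

Answer: 52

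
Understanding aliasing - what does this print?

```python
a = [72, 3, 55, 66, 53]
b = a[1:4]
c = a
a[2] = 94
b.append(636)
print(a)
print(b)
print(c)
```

Key concept: slice vs alias.
Step by step:
`a = [72, 3, 55, 66, 53]` → a = [72, 3, 55, 66, 53]
`b = a[1:4]` → b = [3, 55, 66]
`c = a` → c = [72, 3, 55, 66, 53] (same object as a)
`a[2] = 94` → a = [72, 3, 94, 66, 53] (same object as c); c = [72, 3, 94, 66, 53] (same object as a)
`b.append(636)` → b = [3, 55, 66, 636]
`print(a)` → prints [72, 3, 94, 66, 53]
`print(b)` → prints [3, 55, 66, 636]
`print(c)` → prints [72, 3, 94, 66, 53]

Answer:
[72, 3, 94, 66, 53]
[3, 55, 66, 636]
[72, 3, 94, 66, 53]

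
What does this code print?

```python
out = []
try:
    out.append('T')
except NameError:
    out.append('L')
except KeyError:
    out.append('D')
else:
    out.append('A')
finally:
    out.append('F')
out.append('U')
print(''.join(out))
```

Execution trace: 'T' (try body, no exception) → 'A' (else) → 'F' (finally) → 'U' (after the try/except). Output: TAFU

Answer: TAFU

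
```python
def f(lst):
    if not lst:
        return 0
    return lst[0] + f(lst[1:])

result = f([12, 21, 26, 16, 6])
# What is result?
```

12 + 21 + 26 + 16 + 6 + 0 = 81

Answer: 81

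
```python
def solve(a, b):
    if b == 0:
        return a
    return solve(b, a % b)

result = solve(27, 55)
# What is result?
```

solve(27, 55) -> solve(55, 27) -> solve(27, 1) -> solve(1, 0) -> 1

Answer: 1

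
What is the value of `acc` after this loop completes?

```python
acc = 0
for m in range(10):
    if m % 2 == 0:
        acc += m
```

Sum of even numbers 0 to 9
`acc` takes the values: 0 → 2 → 6 → 12 → 20

Answer: 20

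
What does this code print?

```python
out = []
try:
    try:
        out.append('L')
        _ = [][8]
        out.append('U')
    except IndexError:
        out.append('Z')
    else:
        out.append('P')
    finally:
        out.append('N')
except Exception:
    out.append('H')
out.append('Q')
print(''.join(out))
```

Execution trace: 'L' (inner try body) → 'Z' (inner except IndexError) → 'N' (inner finally) → 'Q' (after the try/except). Output: LZNQ

Answer: LZNQ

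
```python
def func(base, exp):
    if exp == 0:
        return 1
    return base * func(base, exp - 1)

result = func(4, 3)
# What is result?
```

func(4, 3) = 4 * 4 * 4 = 64

Answer: 64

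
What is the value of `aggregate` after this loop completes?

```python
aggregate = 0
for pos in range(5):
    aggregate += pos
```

Sum of 0 to 4 = 10
`aggregate` takes the values: 0 → 1 → 3 → 6 → 10

Answer: 10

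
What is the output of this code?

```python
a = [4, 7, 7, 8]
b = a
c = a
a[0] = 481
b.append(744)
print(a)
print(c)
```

Key concept: multiple aliases.
Step by step:
`a = [4, 7, 7, 8]` → a = [4, 7, 7, 8]
`b = a` → b = [4, 7, 7, 8] (same object as a)
`c = a` → c = [4, 7, 7, 8] (same object as a, b)
`a[0] = 481` → a = [481, 7, 7, 8] (same object as b, c); b = [481, 7, 7, 8] (same object as a, c); c = [481, 7, 7, 8] (same object as a, b)
`b.append(744)` → a = [481, 7, 7, 8, 744] (same object as b, c); b = [481, 7, 7, 8, 744] (same object as a, c); c = [481, 7, 7, 8, 744] (same object as a, b)
`print(a)` → prints [481, 7, 7, 8, 744]
`print(c)` → prints [481, 7, 7, 8, 744]

Answer:
[481, 7, 7, 8, 744]
[481, 7, 7, 8, 744]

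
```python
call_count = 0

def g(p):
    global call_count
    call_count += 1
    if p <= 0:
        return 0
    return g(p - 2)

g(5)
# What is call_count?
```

Linear recursion stepping by 2: 4 calls from p=5 down to ≤0.

Answer: 4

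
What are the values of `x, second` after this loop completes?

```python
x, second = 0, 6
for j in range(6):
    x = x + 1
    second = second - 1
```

x goes 0→6, second goes 6→0
`x, second` takes the values: (0, 6) → (1, 6) → (1, 5) → (2, 5) → (2, 4) → (3, 4) → (3, 3) → (4, 3) → (4, 2) → (5, 2) → (5, 1) → (6, 1) → (6, 0)

Answer: 6, 0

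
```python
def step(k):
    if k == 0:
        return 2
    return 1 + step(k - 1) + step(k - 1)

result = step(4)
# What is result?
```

step(k) = 1 + 2·step(k-1), step(0)=2. Closed form: (2+1)·2^4 - 1 = 47.

Answer: 47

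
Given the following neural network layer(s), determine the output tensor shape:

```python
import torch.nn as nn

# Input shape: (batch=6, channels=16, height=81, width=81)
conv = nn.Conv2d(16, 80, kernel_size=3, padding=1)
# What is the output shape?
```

Input: (6, 16, 81, 81) -> Output: (6, 80, 81, 81)

Answer: (6, 80, 81, 81)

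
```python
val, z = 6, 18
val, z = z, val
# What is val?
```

Trace:
`val, z = 6, 18` → val = 6; z = 18
`val, z = z, val` → val = 18; z = 6
So val = 18

Answer: 18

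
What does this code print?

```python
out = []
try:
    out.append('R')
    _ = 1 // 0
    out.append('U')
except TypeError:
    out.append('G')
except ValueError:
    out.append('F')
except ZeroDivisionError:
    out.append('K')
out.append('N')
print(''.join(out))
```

Execution trace: 'R' (try body) → 'K' (except ZeroDivisionError) → 'N' (after the try/except). Output: RKN

Answer: RKN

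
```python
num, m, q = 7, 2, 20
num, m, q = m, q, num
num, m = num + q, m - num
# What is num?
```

Trace:
`num, m, q = 7, 2, 20` → num = 7; m = 2; q = 20
`num, m, q = m, q, num` → num = 2; m = 20; q = 7
`num, m = num + q, m - num` → num = 9; m = 18
So num = 9

Answer: 9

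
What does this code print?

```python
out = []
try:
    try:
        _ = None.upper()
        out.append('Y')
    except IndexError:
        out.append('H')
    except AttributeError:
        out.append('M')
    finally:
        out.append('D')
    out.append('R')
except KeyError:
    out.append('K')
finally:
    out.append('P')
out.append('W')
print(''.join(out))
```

Execution trace: 'M' (inner except AttributeError) → 'D' (inner finally) → 'R' (try body, no exception) → 'P' (finally) → 'W' (after the try/except). Output: MDRPW

Answer: MDRPW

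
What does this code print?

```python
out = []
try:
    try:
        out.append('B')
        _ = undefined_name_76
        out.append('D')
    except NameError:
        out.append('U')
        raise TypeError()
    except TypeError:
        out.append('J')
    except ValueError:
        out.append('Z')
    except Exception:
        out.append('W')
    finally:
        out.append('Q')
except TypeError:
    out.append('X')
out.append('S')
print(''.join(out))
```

Execution trace: 'B' (inner try body) → 'U' (inner except NameError) → 'Q' (inner finally) → 'X' (outer except TypeError) → 'S' (after the try/except). Output: BUQXS

Answer: BUQXS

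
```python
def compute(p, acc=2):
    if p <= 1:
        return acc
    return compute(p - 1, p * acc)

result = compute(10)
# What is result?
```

Accumulator trace (n, acc): (10, 2) -> (9, 20) -> (8, 180) -> (7, 1440) -> (6, 10080) -> (5, 60480) -> (4, 302400) -> (3, 1209600) -> (2, 3628800) -> (1, 7257600) -> return 7257600

Answer: 7257600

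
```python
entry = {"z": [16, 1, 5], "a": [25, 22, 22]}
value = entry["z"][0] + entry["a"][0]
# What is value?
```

Trace:
`entry = {"z": [16, 1, 5], "a": [25, 22, 22]}` → entry = {'z': [16, 1, 5], 'a': [25, 22, 22]}
`value = entry["z"][0] + entry["a"][0]` → value = 41
So value = 41

Answer: 41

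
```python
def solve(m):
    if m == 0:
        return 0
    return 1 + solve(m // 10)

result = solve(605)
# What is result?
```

Count of digits of 605: 3

Answer: 3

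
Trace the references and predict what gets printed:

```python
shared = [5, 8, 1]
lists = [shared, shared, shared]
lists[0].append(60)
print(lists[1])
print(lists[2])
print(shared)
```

Key concept: list of same reference.
Step by step:
`shared = [5, 8, 1]` → shared = [5, 8, 1]
`lists = [shared, shared, shared]` → lists = [[5, 8, 1], [5, 8, 1], [5, 8, 1]]
`lists[0].append(60)` → shared = [5, 8, 1, 60]; lists = [[5, 8, 1, 60], [5, 8, 1, 60], [5, 8, 1, 60]]
`print(lists[1])` → prints [5, 8, 1, 60]
`print(lists[2])` → prints [5, 8, 1, 60]
`print(shared)` → prints [5, 8, 1, 60]

Answer:
[5, 8, 1, 60]
[5, 8, 1, 60]
[5, 8, 1, 60]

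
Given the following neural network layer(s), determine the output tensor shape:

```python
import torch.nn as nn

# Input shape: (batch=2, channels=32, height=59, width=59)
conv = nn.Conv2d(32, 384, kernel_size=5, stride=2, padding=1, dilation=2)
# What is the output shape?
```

Input: (2, 32, 59, 59) -> Output: (2, 384, 27, 27)

Answer: (2, 384, 27, 27)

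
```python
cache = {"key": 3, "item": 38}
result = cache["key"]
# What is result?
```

Trace:
`cache = {"key": 3, "item": 38}` → cache = {'key': 3, 'item': 38}
`result = cache["key"]` → result = 3
So result = 3

Answer: 3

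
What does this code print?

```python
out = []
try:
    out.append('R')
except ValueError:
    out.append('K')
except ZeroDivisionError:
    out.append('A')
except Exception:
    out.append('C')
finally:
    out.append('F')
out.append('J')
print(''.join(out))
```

Execution trace: 'R' (try body, no exception) → 'F' (finally) → 'J' (after the try/except). Output: RFJ

Answer: RFJ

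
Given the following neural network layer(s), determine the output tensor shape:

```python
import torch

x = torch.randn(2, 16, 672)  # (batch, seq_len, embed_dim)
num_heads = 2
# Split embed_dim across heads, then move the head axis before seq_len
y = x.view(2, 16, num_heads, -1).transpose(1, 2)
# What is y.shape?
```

Input: (2, 16, 672) -> head_dim = 672 // 2 = 336; after view: (2, 16, 2, 336) -> after transpose(1, 2): (2, 2, 16, 336) -> Output: (2, 2, 16, 336)

Answer: (2, 2, 16, 336)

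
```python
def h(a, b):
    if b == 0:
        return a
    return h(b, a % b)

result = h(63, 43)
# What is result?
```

h(63, 43) -> h(43, 20) -> h(20, 3) -> h(3, 2) -> h(2, 1) -> h(1, 0) -> 1

Answer: 1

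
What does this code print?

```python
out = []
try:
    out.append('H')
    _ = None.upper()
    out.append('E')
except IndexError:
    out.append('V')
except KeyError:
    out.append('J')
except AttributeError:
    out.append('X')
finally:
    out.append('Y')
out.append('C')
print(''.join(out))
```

Execution trace: 'H' (try body) → 'X' (except AttributeError) → 'Y' (finally) → 'C' (after the try/except). Output: HXYC

Answer: HXYC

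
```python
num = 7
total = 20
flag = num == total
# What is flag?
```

Trace:
`num = 7` → num = 7
`total = 20` → total = 20
`flag = num == total` → flag = False
So flag = False

Answer: False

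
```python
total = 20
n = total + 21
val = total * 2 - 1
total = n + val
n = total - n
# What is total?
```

Trace:
`total = 20` → total = 20
`n = total + 21` → n = 41
`val = total * 2 - 1` → val = 39
`total = n + val` → total = 80
`n = total - n` → n = 39
So total = 80

Answer: 80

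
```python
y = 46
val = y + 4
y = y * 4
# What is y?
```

Trace:
`y = 46` → y = 46
`val = y + 4` → val = 50
`y = y * 4` → y = 184
So y = 184

Answer: 184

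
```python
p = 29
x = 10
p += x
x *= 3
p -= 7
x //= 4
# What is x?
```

Trace:
`p = 29` → p = 29
`x = 10` → x = 10
`p += x` → p = 39
`x *= 3` → x = 30
`p -= 7` → p = 32
`x //= 4` → x = 7
So x = 7

Answer: 7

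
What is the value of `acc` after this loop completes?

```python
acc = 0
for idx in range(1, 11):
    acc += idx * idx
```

Sum of squares 1² to 10² = 385
`acc` takes the values: 0 → 1 → 5 → 14 → 30 → 55 → 91 → 140 → 204 → 285 → 385

Answer: 385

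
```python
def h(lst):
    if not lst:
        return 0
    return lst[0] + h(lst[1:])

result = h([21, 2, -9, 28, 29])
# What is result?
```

21 + 2 + (-9) + 28 + 29 + 0 = 71

Answer: 71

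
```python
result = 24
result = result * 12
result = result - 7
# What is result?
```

Trace:
`result = 24` → result = 24
`result = result * 12` → result = 288
`result = result - 7` → result = 281
So result = 281

Answer: 281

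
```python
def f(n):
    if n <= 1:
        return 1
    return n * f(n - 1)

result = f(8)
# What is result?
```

f(8) = 8 * 7 * 6 * 5 * 4 * 3 * 2 * 1 = 40320

Answer: 40320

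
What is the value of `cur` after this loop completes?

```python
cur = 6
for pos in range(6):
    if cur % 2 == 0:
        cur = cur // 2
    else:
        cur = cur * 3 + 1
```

Collatz-style transformation from 6
`cur` takes the values: 6 → 3 → 10 → 5 → 16 → 8 → 4

Answer: 4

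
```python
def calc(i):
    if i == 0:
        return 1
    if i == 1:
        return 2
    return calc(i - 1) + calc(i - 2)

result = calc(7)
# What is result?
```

Build up from base cases: calc(0)=1, calc(1)=2, calc(2)=3, calc(3)=5, calc(4)=8, calc(5)=13, calc(6)=21, ..., calc(7)=34

Answer: 34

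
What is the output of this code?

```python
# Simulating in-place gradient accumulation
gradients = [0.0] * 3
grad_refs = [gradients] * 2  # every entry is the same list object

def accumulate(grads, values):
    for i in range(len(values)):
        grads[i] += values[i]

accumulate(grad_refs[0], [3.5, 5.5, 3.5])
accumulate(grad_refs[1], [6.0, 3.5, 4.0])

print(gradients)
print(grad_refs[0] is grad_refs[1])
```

Key concept: gradient accumulation aliasing.
Step by step:
`gradients = [0.0] * 3` → gradients = [0.0, 0.0, 0.0]
`grad_refs = [gradients] * 2` → grad_refs = [[0.0, 0.0, 0.0], [0.0, 0.0, 0.0]]
`accumulate(grad_refs[0], [3.5, 5.5, 3.5])` → gradients = [3.5, 5.5, 3.5]; grad_refs = [[3.5, 5.5, 3.5], [3.5, 5.5, 3.5]]
`accumulate(grad_refs[1], [6.0, 3.5, 4.0])` → gradients = [9.5, 9.0, 7.5]; grad_refs = [[9.5, 9.0, 7.5], [9.5, 9.0, 7.5]]
`print(gradients)` → prints [9.5, 9.0, 7.5]
`print(grad_refs[0] is grad_refs[1])` → prints True

Answer:
[9.5, 9.0, 7.5]
True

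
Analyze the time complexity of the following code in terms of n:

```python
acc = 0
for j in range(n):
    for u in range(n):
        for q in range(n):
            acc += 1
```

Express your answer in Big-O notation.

Each loop level contributes: n × n × n. Multiplying the contributions gives O(n^3).

Answer: O(n^3)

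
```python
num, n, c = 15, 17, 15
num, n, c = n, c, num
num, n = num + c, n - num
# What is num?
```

Trace:
`num, n, c = 15, 17, 15` → num = 15; n = 17; c = 15
`num, n, c = n, c, num` → num = 17; n = 15; c = 15
`num, n = num + c, n - num` → num = 32; n = -2
So num = 32

Answer: 32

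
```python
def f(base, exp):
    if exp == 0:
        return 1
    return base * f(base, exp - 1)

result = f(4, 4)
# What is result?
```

f(4, 4) = 4 * 4 * 4 * 4 = 256

Answer: 256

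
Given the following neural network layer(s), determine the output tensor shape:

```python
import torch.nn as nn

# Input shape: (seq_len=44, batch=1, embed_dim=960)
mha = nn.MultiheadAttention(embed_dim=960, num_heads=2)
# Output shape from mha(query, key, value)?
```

Input: (44, 1, 960) -> Output: (44, 1, 960)

Answer: (44, 1, 960)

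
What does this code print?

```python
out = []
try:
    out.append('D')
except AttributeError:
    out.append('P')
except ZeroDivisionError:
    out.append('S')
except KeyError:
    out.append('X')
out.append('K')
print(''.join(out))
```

Execution trace: 'D' (try body, no exception) → 'K' (after the try/except). Output: DK

Answer: DK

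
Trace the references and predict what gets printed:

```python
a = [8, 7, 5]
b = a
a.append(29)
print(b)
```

Key concept: basic list aliasing.
Step by step:
`a = [8, 7, 5]` → a = [8, 7, 5]
`b = a` → b = [8, 7, 5] (same object as a)
`a.append(29)` → a = [8, 7, 5, 29] (same object as b); b = [8, 7, 5, 29] (same object as a)
`print(b)` → prints [8, 7, 5, 29]

Answer: [8, 7, 5, 29]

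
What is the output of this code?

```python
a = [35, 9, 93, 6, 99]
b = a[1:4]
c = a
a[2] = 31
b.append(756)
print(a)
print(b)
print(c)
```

Key concept: slice vs alias.
Step by step:
`a = [35, 9, 93, 6, 99]` → a = [35, 9, 93, 6, 99]
`b = a[1:4]` → b = [9, 93, 6]
`c = a` → c = [35, 9, 93, 6, 99] (same object as a)
`a[2] = 31` → a = [35, 9, 31, 6, 99] (same object as c); c = [35, 9, 31, 6, 99] (same object as a)
`b.append(756)` → b = [9, 93, 6, 756]
`print(a)` → prints [35, 9, 31, 6, 99]
`print(b)` → prints [9, 93, 6, 756]
`print(c)` → prints [35, 9, 31, 6, 99]

Answer:
[35, 9, 31, 6, 99]
[9, 93, 6, 756]
[35, 9, 31, 6, 99]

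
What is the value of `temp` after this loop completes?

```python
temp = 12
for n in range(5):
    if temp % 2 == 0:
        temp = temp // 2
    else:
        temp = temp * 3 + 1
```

Collatz-style transformation from 12
`temp` takes the values: 12 → 6 → 3 → 10 → 5 → 16

Answer: 16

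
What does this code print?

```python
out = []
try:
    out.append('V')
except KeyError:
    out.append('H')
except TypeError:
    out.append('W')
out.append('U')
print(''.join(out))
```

Execution trace: 'V' (try body, no exception) → 'U' (after the try/except). Output: VU

Answer: VU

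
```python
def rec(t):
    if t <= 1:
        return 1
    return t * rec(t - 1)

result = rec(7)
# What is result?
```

rec(7) = 7 * 6 * 5 * 4 * 3 * 2 * 1 = 5040

Answer: 5040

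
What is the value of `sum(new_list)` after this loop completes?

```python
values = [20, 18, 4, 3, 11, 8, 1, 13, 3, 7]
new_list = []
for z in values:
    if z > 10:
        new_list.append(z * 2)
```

Sum of doubled values > 10
`new_list` takes the values: [] → [40] → [40, 36] → [40, 36, 22] → [40, 36, 22, 26]
So `sum(new_list)` = 124

Answer: 124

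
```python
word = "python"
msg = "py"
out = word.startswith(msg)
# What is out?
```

Trace:
`word = "python"` → word = 'python'
`msg = "py"` → msg = 'py'
`out = word.startswith(msg)` → out = True
So out = True

Answer: True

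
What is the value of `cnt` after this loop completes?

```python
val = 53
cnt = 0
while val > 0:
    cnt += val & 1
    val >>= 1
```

Count set bits in 53 (binary: 0b110101)
`cnt` takes the values: 0 → 1 → 2 → 3 → 4

Answer: 4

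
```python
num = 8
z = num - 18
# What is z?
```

Trace:
`num = 8` → num = 8
`z = num - 18` → z = -10
So z = -10

Answer: -10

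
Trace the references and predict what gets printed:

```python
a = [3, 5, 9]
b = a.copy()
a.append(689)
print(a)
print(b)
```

Key concept: list.copy() creates independent copy.
Step by step:
`a = [3, 5, 9]` → a = [3, 5, 9]
`b = a.copy()` → b = [3, 5, 9]
`a.append(689)` → a = [3, 5, 9, 689]
`print(a)` → prints [3, 5, 9, 689]
`print(b)` → prints [3, 5, 9]

Answer:
[3, 5, 9, 689]
[3, 5, 9]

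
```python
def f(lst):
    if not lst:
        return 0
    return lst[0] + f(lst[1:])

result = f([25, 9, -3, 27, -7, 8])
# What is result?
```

25 + 9 + (-3) + 27 + (-7) + 8 + 0 = 59

Answer: 59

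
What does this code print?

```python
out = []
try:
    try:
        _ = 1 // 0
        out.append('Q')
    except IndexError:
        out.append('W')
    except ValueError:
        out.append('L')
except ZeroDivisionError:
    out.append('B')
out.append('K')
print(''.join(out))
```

Execution trace: 'B' (outer except ZeroDivisionError) → 'K' (after the try/except). Output: BK

Answer: BK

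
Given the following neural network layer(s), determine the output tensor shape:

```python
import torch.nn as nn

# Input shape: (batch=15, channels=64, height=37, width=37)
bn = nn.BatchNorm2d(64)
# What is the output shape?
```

Input: (15, 64, 37, 37) -> Output: (15, 64, 37, 37)

Answer: (15, 64, 37, 37)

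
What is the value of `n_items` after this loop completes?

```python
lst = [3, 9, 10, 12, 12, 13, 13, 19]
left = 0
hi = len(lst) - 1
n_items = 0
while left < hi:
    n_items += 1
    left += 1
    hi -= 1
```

Iterations until pointers meet (list length 8)
`n_items` takes the values: 0 → 1 → 2 → 3 → 4

Answer: 4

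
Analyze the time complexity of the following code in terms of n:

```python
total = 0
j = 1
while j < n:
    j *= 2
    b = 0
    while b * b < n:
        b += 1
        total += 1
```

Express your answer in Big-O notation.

Each loop level contributes: log n × √n. Multiplying the contributions gives O(√n log n).

Answer: O(√n log n)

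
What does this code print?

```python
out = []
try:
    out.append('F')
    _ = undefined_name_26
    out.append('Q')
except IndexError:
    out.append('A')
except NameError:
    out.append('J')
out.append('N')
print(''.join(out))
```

Execution trace: 'F' (try body) → 'J' (except NameError) → 'N' (after the try/except). Output: FJN

Answer: FJN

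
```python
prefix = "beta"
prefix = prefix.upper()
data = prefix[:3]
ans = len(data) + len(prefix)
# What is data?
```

Trace:
`prefix = "beta"` → prefix = 'beta'
`prefix = prefix.upper()` → prefix = 'BETA'
`data = prefix[:3]` → data = 'BET'
`ans = len(data) + len(prefix)` → ans = 7
So data = 'BET'

Answer: 'BET'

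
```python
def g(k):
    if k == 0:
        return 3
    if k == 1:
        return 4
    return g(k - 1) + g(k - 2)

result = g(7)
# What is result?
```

Build up from base cases: g(0)=3, g(1)=4, g(2)=7, g(3)=11, g(4)=18, g(5)=29, g(6)=47, ..., g(7)=76

Answer: 76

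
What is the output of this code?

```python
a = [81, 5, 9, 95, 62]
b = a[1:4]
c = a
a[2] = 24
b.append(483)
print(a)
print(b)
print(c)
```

Key concept: slice vs alias.
Step by step:
`a = [81, 5, 9, 95, 62]` → a = [81, 5, 9, 95, 62]
`b = a[1:4]` → b = [5, 9, 95]
`c = a` → c = [81, 5, 9, 95, 62] (same object as a)
`a[2] = 24` → a = [81, 5, 24, 95, 62] (same object as c); c = [81, 5, 24, 95, 62] (same object as a)
`b.append(483)` → b = [5, 9, 95, 483]
`print(a)` → prints [81, 5, 24, 95, 62]
`print(b)` → prints [5, 9, 95, 483]
`print(c)` → prints [81, 5, 24, 95, 62]

Answer:
[81, 5, 24, 95, 62]
[5, 9, 95, 483]
[81, 5, 24, 95, 62]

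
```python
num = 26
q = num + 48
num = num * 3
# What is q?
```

Trace:
`num = 26` → num = 26
`q = num + 48` → q = 74
`num = num * 3` → num = 78
So q = 74

Answer: 74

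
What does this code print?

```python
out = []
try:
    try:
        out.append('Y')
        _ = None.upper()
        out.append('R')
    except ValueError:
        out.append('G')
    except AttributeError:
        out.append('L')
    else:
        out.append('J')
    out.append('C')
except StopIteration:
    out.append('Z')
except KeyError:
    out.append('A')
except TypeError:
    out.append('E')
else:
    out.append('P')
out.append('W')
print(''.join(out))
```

Execution trace: 'Y' (inner try body) → 'L' (inner except AttributeError) → 'C' (try body, no exception) → 'P' (else) → 'W' (after the try/except). Output: YLCPW

Answer: YLCPW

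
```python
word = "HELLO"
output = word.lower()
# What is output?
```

Trace:
`word = "HELLO"` → word = 'HELLO'
`output = word.lower()` → output = 'hello'
So output = 'hello'

Answer: 'hello'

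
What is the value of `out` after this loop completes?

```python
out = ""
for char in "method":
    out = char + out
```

Reverse 'method'
`out` takes the values: "" → "m" → "em" → "tem" → "htem" → "ohtem" → "dohtem"

Answer: "dohtem"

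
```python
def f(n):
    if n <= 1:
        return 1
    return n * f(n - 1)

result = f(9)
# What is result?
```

f(9) = 9 * 8 * 7 * 6 * 5 * 4 * 3 * 2 * 1 = 362880

Answer: 362880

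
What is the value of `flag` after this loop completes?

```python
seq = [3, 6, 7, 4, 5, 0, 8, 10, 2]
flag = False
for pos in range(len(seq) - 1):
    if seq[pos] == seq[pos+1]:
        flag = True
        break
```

Check consecutive duplicates in [3, 6, 7, 4, 5, 0, 8, 10, 2]
`flag` takes the values: False

Answer: False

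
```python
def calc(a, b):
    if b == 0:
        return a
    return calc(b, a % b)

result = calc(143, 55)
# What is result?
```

calc(143, 55) -> calc(55, 33) -> calc(33, 22) -> calc(22, 11) -> calc(11, 0) -> 11

Answer: 11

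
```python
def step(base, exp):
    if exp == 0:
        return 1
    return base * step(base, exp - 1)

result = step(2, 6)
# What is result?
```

step(2, 6) = 2 * 2 * 2 * 2 * 2 * 2 = 64

Answer: 64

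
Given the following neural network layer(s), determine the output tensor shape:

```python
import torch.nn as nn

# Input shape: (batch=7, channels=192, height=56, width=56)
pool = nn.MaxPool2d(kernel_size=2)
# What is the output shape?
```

Input: (7, 192, 56, 56) -> Output: (7, 192, 28, 28)

Answer: (7, 192, 28, 28)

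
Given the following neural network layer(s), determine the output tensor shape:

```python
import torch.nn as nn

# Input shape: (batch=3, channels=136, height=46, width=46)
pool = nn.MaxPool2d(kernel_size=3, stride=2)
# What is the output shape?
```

Input: (3, 136, 46, 46) -> Output: (3, 136, 22, 22)

Answer: (3, 136, 22, 22)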